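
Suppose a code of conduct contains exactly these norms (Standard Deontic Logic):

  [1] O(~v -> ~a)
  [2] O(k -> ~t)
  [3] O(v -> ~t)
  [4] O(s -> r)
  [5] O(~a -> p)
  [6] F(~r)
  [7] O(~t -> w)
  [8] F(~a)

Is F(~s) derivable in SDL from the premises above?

No

Premise 4 is O(s -> r); even if O(r) held, inferring O(s) would be affirming the consequent — invalid.
No other premise forces O(s). An ideal world satisfying every premise can still have ~s true, so F(~s) is not derivable.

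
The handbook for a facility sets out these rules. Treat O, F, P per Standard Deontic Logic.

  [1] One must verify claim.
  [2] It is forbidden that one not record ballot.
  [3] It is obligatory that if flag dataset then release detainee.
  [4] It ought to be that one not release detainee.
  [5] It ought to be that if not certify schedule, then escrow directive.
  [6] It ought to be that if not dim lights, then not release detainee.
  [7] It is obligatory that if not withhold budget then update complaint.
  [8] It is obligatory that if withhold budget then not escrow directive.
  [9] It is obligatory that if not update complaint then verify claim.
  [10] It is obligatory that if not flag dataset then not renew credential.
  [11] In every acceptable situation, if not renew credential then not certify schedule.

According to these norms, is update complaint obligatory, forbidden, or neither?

Premise 4 gives O(¬release_detainee).
Premise 3, O(flag_dataset → release_detainee), contraposes to O(¬release_detainee → ¬flag_dataset); with O(¬release_detainee) we get O(¬flag_dataset).
Applying K to premise 10 (O(¬flag_dataset → ¬renew_credential)) and O(¬flag_dataset) yields O(¬renew_credential).
With premise 11, O(¬renew_credential → ¬certify_schedule), the K-axiom yields O(¬certify_schedule).
Applying K to premise 5 (O(¬certify_schedule → escrow_directive)) and O(¬certify_schedule) yields O(escrow_directive).
Premise 8 is O(withhold_budget → ¬escrow_directive); contrapositively O(escrow_directive → ¬withhold_budget). Since O(escrow_directive) holds, K gives O(¬withhold_budget).
From O(¬withhold_budget) and premise 7, O(¬withhold_budget → update_complaint), we obtain O(update_complaint).
Premises 1, 2, 6, 9 do not contribute to this derivation.
Hence update_complaint is obligatory.

Obligatory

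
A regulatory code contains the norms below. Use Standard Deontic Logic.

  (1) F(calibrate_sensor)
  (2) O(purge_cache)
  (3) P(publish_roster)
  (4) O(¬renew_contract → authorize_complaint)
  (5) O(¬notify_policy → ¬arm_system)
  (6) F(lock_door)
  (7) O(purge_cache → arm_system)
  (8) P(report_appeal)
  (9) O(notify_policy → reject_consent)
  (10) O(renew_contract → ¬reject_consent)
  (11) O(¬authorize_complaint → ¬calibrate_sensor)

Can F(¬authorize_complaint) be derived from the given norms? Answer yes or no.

From premise 2 we have O(purge_cache).
With premise 7, O(purge_cache → arm_system), the K-axiom yields O(arm_system).
Premise 5, O(¬notify_policy → ¬arm_system), contraposes to O(arm_system → notify_policy); with O(arm_system) we get O(notify_policy).
With premise 9, O(notify_policy → reject_consent), the K-axiom yields O(reject_consent).
Premise 10 is O(renew_contract → ¬reject_consent); contrapositively O(reject_consent → ¬renew_contract). Since O(reject_consent) holds, K gives O(¬renew_contract).
From O(¬renew_contract) and premise 4, O(¬renew_contract → authorize_complaint), we obtain O(authorize_complaint).
Premises 1, 3, 6, 8, 11 do not contribute to this derivation.
So O(authorize_complaint) holds, i.e. F(¬authorize_complaint). The claim follows.

Yes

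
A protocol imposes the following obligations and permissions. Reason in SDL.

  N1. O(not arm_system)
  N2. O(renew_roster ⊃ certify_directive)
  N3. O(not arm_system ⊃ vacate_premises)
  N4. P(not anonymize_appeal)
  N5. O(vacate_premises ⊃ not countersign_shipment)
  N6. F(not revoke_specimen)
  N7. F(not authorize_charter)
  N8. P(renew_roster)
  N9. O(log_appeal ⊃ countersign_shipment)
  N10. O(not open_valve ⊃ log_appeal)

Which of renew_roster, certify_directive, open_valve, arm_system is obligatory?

open_valve

From premise 1 we have O(not arm_system).
Applying K to premise 3 (O(not arm_system ⊃ vacate_premises)) and O(not arm_system) yields O(vacate_premises).
With premise 5, O(vacate_premises ⊃ not countersign_shipment), the K-axiom yields O(not countersign_shipment).
The contrapositive of premise 9 (O(log_appeal ⊃ countersign_shipment)) is O(not countersign_shipment ⊃ not log_appeal), and O(not countersign_shipment) is already established, so O(not log_appeal).
The contrapositive of premise 10 (O(not open_valve ⊃ log_appeal)) is O(not log_appeal ⊃ open_valve), and O(not log_appeal) is already established, so O(open_valve).
So O(open_valve) holds — open_valve is obligatory. None of the other listed options is made obligatory by any chain of premises.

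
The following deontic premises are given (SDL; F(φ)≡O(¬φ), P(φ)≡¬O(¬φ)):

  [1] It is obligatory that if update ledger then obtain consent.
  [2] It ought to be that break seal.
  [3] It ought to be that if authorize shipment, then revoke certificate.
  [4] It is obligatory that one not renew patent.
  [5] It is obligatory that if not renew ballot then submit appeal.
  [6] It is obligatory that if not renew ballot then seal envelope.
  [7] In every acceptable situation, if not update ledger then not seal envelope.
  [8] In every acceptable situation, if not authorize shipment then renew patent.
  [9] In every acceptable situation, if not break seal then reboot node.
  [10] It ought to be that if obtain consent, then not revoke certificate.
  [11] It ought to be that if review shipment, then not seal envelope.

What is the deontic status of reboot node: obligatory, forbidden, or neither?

Premise 9 is O(¬break_seal → reboot_node), but O(¬break_seal) is not derivable from the premises, so it does not yield O(reboot_node).
No premise or chain of K-axiom applications forces O(reboot_node), and none forces O(¬reboot_node). So reboot_node is neither obligatory nor forbidden under these norms.

Neither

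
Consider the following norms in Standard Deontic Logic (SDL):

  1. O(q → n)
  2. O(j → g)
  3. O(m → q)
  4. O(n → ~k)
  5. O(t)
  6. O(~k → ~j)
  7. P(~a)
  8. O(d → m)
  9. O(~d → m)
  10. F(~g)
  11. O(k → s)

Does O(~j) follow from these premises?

Premises 8 and 9 cover both cases: O(d → m) and O(~d → m). Since d ∨ ~d is a tautology, O(m) follows.
With premise 3, O(m → q), the K-axiom yields O(q).
Applying K to premise 1 (O(q → n)) and O(q) yields O(n).
Applying K to premise 4 (O(n → ~k)) and O(n) yields O(~k).
Premise 6 is O(~k → ~j); since O(~k), deontic closure gives O(~j).
Premises 2, 5, 7, 10, 11 do not contribute to this derivation.
So O(~j) follows.

Yes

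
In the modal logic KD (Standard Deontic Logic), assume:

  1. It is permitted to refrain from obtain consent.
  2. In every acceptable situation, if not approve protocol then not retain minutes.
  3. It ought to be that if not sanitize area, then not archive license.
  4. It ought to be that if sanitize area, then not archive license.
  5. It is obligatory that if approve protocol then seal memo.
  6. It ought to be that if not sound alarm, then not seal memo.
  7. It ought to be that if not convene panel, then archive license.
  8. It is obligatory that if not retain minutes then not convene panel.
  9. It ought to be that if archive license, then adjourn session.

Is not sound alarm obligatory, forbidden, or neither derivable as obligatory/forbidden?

By case analysis on ¬sanitize_area: premise 3 gives O(¬sanitize_area → ¬archive_license) and premise 4 gives O(sanitize_area → ¬archive_license), so O(¬archive_license) either way.
The contrapositive of premise 7 (O(¬convene_panel → archive_license)) is O(¬archive_license → convene_panel), and O(¬archive_license) is already established, so O(convene_panel).
Premise 8, O(¬retain_minutes → ¬convene_panel), contraposes to O(convene_panel → retain_minutes); with O(convene_panel) we get O(retain_minutes).
The contrapositive of premise 2 (O(¬approve_protocol → ¬retain_minutes)) is O(retain_minutes → approve_protocol), and O(retain_minutes) is already established, so O(approve_protocol).
Applying K to premise 5 (O(approve_protocol → seal_memo)) and O(approve_protocol) yields O(seal_memo).
Premise 6, O(¬sound_alarm → ¬seal_memo), contraposes to O(seal_memo → sound_alarm); with O(seal_memo) we get O(sound_alarm).
Premises 1, 9 do not contribute to this derivation.
Thus O(sound_alarm), which is F(¬sound_alarm): ¬sound_alarm is forbidden.

Forbidden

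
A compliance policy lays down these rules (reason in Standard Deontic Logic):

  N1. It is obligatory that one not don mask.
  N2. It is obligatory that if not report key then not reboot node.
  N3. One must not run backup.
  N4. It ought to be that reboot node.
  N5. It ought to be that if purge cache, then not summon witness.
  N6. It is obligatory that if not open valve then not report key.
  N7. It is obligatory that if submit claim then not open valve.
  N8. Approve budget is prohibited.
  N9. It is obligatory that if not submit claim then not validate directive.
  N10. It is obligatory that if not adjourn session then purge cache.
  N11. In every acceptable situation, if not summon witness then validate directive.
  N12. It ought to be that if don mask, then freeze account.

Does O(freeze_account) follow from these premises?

Premise 12 is O(don_mask → freeze_account), but O(don_mask) is not derivable from the premises, so it does not yield O(freeze_account).
No other premise forces O(freeze_account). An ideal world satisfying every premise can still have freeze_account false, so O(freeze_account) is not derivable.

No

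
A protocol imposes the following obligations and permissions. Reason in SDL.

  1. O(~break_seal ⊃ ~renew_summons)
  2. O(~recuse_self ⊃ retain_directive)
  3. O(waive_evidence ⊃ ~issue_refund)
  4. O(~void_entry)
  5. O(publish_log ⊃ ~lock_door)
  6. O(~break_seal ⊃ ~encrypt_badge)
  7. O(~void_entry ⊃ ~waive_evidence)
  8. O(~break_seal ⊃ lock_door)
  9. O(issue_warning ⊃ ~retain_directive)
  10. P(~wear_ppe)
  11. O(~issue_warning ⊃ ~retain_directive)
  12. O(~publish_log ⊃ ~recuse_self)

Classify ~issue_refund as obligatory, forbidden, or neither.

Premise 3 is O(waive_evidence ⊃ ~issue_refund), but O(waive_evidence) is not derivable from the premises, so it does not yield O(~issue_refund).
No premise or chain of K-axiom applications forces O(~issue_refund), and none forces O(issue_refund). So ~issue_refund is neither obligatory nor forbidden under these norms.

Neither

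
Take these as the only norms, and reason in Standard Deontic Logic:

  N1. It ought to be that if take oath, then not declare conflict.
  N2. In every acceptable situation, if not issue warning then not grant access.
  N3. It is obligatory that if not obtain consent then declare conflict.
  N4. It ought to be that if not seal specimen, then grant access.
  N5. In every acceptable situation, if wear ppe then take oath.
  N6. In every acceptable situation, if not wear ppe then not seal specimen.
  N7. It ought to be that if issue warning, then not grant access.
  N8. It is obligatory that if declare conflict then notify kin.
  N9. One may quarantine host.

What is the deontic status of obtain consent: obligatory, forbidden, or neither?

Obligatory

Premises 2 and 7 are O(¬issue_warning → ¬grant_access) and O(issue_warning → ¬grant_access); every ideal world satisfies ¬issue_warning or issue_warning, so in either case ¬grant_access holds — hence O(¬grant_access).
The contrapositive of premise 4 (O(¬seal_specimen → grant_access)) is O(¬grant_access → seal_specimen), and O(¬grant_access) is already established, so O(seal_specimen).
Premise 6 is O(¬wear_ppe → ¬seal_specimen); contrapositively O(seal_specimen → wear_ppe). Since O(seal_specimen) holds, K gives O(wear_ppe).
Premise 5 is O(wear_ppe → take_oath); since O(wear_ppe), deontic closure gives O(take_oath).
Premise 1 is O(take_oath → ¬declare_conflict); since O(take_oath), deontic closure gives O(¬declare_conflict).
The contrapositive of premise 3 (O(¬obtain_consent → declare_conflict)) is O(¬declare_conflict → obtain_consent), and O(¬declare_conflict) is already established, so O(obtain_consent).
Premises 8, 9 do not contribute to this derivation.
Hence obtain_consent is obligatory.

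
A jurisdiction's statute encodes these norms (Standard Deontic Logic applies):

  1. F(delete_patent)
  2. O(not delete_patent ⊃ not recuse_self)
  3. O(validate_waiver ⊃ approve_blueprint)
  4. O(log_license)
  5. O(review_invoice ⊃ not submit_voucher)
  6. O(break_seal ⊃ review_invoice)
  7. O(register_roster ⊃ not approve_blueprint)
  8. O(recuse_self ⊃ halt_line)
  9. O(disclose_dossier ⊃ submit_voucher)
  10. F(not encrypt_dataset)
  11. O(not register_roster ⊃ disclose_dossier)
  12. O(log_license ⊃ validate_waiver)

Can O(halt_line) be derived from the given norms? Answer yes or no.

Premise 8 is O(recuse_self ⊃ halt_line), but O(recuse_self) is not derivable from the premises, so it does not yield O(halt_line).
No other premise forces O(halt_line). An ideal world satisfying every premise can still have halt_line false, so O(halt_line) is not derivable.

No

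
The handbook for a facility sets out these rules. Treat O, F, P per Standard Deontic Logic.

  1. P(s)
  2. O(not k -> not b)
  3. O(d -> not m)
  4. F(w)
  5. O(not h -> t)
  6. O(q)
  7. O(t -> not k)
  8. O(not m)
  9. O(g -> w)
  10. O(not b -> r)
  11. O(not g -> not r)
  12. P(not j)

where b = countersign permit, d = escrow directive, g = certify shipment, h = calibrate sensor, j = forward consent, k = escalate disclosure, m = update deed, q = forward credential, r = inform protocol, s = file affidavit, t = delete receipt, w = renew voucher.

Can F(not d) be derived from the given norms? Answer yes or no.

Premise 3 is O(d -> not m); even if O(not m) held, inferring O(d) would be affirming the consequent — invalid.
No other premise forces O(d). An ideal world satisfying every premise can still have not d true, so F(not d) is not derivable.

No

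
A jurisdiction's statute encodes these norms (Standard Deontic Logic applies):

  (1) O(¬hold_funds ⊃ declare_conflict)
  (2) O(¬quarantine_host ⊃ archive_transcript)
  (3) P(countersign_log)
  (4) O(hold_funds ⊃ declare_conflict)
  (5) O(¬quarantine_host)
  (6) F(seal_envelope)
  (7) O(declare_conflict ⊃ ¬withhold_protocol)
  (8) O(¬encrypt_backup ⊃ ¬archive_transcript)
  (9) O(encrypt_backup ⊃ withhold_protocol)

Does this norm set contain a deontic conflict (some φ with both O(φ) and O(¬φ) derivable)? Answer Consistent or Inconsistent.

Premises 1 and 4 are O(¬hold_funds ⊃ declare_conflict) and O(hold_funds ⊃ declare_conflict); every ideal world satisfies ¬hold_funds or hold_funds, so in either case declare_conflict holds — hence O(declare_conflict).
Premise 7 is O(declare_conflict ⊃ ¬withhold_protocol); since O(declare_conflict), deontic closure gives O(¬withhold_protocol).
The contrapositive of premise 9 (O(encrypt_backup ⊃ withhold_protocol)) is O(¬withhold_protocol ⊃ ¬encrypt_backup), and O(¬withhold_protocol) is already established, so O(¬encrypt_backup).
Premise 8 is O(¬encrypt_backup ⊃ ¬archive_transcript); since O(¬encrypt_backup), deontic closure gives O(¬archive_transcript).
The contrapositive of premise 2 (O(¬quarantine_host ⊃ archive_transcript)) is O(¬archive_transcript ⊃ quarantine_host), and O(¬archive_transcript) is already established, so O(quarantine_host).
But premise 5 directly asserts O(¬quarantine_host).
We now have both O(quarantine_host) and O(¬quarantine_host) — quarantine_host is simultaneously obligatory and forbidden, violating the D-axiom.

Inconsistent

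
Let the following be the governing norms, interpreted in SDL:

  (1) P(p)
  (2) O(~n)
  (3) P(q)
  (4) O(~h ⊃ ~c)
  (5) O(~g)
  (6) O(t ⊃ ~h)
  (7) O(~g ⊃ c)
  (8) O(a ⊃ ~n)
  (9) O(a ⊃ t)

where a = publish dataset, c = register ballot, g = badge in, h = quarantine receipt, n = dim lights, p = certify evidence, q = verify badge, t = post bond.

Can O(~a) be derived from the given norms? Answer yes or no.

Yes

From premise 5 we have O(~g).
From O(~g) and premise 7, O(~g ⊃ c), we obtain O(c).
Premise 4, O(~h ⊃ ~c), contraposes to O(c ⊃ h); with O(c) we get O(h).
Premise 6 is O(t ⊃ ~h); contrapositively O(h ⊃ ~t). Since O(h) holds, K gives O(~t).
Premise 9, O(a ⊃ t), contraposes to O(~t ⊃ ~a); with O(~t) we get O(~a).
Premises 1, 2, 3, 8 do not contribute to this derivation.
So O(~a) follows.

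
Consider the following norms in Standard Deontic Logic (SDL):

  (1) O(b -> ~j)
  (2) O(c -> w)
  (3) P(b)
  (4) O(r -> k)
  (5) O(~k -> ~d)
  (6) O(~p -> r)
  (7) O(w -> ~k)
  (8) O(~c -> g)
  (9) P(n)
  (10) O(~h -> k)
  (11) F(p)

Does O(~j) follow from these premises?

No

Premise 1 is O(b -> ~j), but O(b) is not derivable from the premises (the permission P(b) asserts only ~O(~b), not O(b)), so it does not yield O(~j).
No other premise forces O(~j). An ideal world satisfying every premise can still have ~j false, so O(~j) is not derivable.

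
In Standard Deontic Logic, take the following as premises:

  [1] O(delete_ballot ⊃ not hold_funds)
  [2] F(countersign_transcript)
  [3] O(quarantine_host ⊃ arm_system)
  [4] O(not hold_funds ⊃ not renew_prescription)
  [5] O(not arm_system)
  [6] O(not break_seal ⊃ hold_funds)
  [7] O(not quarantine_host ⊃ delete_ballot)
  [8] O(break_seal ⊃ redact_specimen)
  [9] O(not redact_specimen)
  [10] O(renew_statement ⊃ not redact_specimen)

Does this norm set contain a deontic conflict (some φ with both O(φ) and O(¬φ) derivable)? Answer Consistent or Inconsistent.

Premise 9 states O(not redact_specimen) outright.
The contrapositive of premise 8 (O(break_seal ⊃ redact_specimen)) is O(not redact_specimen ⊃ not break_seal), and O(not redact_specimen) is already established, so O(not break_seal).
With premise 6, O(not break_seal ⊃ hold_funds), the K-axiom yields O(hold_funds).
Premise 1 is O(delete_ballot ⊃ not hold_funds); contrapositively O(hold_funds ⊃ not delete_ballot). Since O(hold_funds) holds, K gives O(not delete_ballot).
Premise 7, O(not quarantine_host ⊃ delete_ballot), contraposes to O(not delete_ballot ⊃ quarantine_host); with O(not delete_ballot) we get O(quarantine_host).
From O(quarantine_host) and premise 3, O(quarantine_host ⊃ arm_system), we obtain O(arm_system).
But premise 5 directly asserts O(not arm_system).
We now have both O(arm_system) and O(not arm_system) — arm_system is simultaneously obligatory and forbidden, violating the D-axiom.

Inconsistent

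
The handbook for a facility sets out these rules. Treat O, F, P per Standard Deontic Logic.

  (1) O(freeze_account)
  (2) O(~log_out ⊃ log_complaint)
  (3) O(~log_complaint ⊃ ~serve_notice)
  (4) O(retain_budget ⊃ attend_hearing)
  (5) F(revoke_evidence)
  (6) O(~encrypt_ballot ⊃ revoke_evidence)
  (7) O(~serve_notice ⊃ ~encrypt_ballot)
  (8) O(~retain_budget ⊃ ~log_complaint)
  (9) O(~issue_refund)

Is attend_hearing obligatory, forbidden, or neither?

Premise 5 is F(revoke_evidence), i.e. O(~revoke_evidence).
The contrapositive of premise 6 (O(~encrypt_ballot ⊃ revoke_evidence)) is O(~revoke_evidence ⊃ encrypt_ballot), and O(~revoke_evidence) is already established, so O(encrypt_ballot).
Premise 7 is O(~serve_notice ⊃ ~encrypt_ballot); contrapositively O(encrypt_ballot ⊃ serve_notice). Since O(encrypt_ballot) holds, K gives O(serve_notice).
Premise 3, O(~log_complaint ⊃ ~serve_notice), contraposes to O(serve_notice ⊃ log_complaint); with O(serve_notice) we get O(log_complaint).
Premise 8 is O(~retain_budget ⊃ ~log_complaint); contrapositively O(log_complaint ⊃ retain_budget). Since O(log_complaint) holds, K gives O(retain_budget).
From O(retain_budget) and premise 4, O(retain_budget ⊃ attend_hearing), we obtain O(attend_hearing).
Premises 1, 2, 9 do not contribute to this derivation.
Hence attend_hearing is obligatory.

Obligatory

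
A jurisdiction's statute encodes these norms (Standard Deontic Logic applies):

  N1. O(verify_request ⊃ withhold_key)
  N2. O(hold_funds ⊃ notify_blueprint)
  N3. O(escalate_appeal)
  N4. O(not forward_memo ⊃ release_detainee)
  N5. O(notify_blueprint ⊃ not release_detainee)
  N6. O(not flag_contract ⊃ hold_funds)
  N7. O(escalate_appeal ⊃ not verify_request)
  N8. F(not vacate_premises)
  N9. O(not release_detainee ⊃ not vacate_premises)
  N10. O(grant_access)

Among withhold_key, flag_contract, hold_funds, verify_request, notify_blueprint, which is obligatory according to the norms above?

flag_contract

F(not vacate_premises) at premise 8 means O(vacate_premises).
Premise 9, O(not release_detainee ⊃ not vacate_premises), contraposes to O(vacate_premises ⊃ release_detainee); with O(vacate_premises) we get O(release_detainee).
Premise 5, O(notify_blueprint ⊃ not release_detainee), contraposes to O(release_detainee ⊃ not notify_blueprint); with O(release_detainee) we get O(not notify_blueprint).
Premise 2 is O(hold_funds ⊃ notify_blueprint); contrapositively O(not notify_blueprint ⊃ not hold_funds). Since O(not notify_blueprint) holds, K gives O(not hold_funds).
The contrapositive of premise 6 (O(not flag_contract ⊃ hold_funds)) is O(not hold_funds ⊃ flag_contract), and O(not hold_funds) is already established, so O(flag_contract).
So O(flag_contract) holds — flag_contract is obligatory. None of the other listed options is made obligatory by any chain of premises.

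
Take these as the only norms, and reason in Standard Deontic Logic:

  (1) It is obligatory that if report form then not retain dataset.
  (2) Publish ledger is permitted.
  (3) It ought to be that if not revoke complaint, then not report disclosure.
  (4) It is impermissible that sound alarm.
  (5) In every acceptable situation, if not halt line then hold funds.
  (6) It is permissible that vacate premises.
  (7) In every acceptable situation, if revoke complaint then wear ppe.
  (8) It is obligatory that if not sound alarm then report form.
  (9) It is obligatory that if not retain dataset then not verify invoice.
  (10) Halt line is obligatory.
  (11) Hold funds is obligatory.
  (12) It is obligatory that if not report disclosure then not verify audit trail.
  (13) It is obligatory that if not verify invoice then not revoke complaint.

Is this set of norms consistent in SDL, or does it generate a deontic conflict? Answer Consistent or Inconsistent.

Consistent

Premise 5 is O(¬halt_line → hold_funds); even if O(hold_funds) held, inferring O(¬halt_line) would be affirming the consequent — invalid.
So O(¬halt_line) is not derivable, and the apparent clash with O(halt_line) does not arise.
A world satisfying every obligation exists (e.g. halt_line=true, hold_funds=true, publish_ledger=false, report_disclosure=false, report_form=true, retain_dataset=false, revoke_complaint=false, sound_alarm=false, vacate_premises=false, verify_audit_trail=false, verify_invoice=false, wear_ppe=false); no atom is both obligatory and forbidden, so the set is consistent.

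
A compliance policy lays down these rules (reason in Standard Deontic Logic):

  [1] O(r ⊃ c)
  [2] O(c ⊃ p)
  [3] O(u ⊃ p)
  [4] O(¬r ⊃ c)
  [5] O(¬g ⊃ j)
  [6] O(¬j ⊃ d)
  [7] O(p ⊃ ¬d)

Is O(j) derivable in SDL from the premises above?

Premises 1 and 4 cover both cases: O(r ⊃ c) and O(¬r ⊃ c). Since r ∨ ¬r is a tautology, O(c) follows.
With premise 2, O(c ⊃ p), the K-axiom yields O(p).
Premise 7 is O(p ⊃ ¬d); since O(p), deontic closure gives O(¬d).
Premise 6, O(¬j ⊃ d), contraposes to O(¬d ⊃ j); with O(¬d) we get O(j).
Premises 3, 5 do not contribute to this derivation.
So O(j) follows.

Yes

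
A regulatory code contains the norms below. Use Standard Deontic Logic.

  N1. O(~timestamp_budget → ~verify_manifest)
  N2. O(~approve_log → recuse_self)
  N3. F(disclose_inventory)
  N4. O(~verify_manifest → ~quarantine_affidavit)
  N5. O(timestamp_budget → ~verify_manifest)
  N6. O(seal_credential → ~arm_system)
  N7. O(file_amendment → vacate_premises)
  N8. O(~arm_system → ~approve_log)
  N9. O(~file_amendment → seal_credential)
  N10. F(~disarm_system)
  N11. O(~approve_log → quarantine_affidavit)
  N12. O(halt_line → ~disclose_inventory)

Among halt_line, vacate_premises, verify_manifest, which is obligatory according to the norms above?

Premises 5 and 1 cover both cases: O(timestamp_budget → ~verify_manifest) and O(~timestamp_budget → ~verify_manifest). Since timestamp_budget ∨ ~timestamp_budget is a tautology, O(~verify_manifest) follows.
Applying K to premise 4 (O(~verify_manifest → ~quarantine_affidavit)) and O(~verify_manifest) yields O(~quarantine_affidavit).
The contrapositive of premise 11 (O(~approve_log → quarantine_affidavit)) is O(~quarantine_affidavit → approve_log), and O(~quarantine_affidavit) is already established, so O(approve_log).
Premise 8 is O(~arm_system → ~approve_log); contrapositively O(approve_log → arm_system). Since O(approve_log) holds, K gives O(arm_system).
Premise 6 is O(seal_credential → ~arm_system); contrapositively O(arm_system → ~seal_credential). Since O(arm_system) holds, K gives O(~seal_credential).
Premise 9 is O(~file_amendment → seal_credential); contrapositively O(~seal_credential → file_amendment). Since O(~seal_credential) holds, K gives O(file_amendment).
With premise 7, O(file_amendment → vacate_premises), the K-axiom yields O(vacate_premises).
So O(vacate_premises) holds — vacate_premises is obligatory. None of the other listed options is made obligatory by any chain of premises.

vacate_premises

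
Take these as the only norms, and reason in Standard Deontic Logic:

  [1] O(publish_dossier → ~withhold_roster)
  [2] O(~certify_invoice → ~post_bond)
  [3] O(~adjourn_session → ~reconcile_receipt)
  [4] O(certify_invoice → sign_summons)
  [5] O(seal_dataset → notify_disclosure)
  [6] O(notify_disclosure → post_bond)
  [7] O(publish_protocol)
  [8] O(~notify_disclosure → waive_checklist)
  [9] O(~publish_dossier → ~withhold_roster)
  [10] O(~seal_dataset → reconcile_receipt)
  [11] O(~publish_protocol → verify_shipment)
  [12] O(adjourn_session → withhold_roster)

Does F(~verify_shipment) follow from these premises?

No

Premise 11 is O(~publish_protocol → verify_shipment), but O(~publish_protocol) is not derivable from the premises, so it does not yield O(verify_shipment).
No other premise forces O(verify_shipment). An ideal world satisfying every premise can still have ~verify_shipment true, so F(~verify_shipment) is not derivable.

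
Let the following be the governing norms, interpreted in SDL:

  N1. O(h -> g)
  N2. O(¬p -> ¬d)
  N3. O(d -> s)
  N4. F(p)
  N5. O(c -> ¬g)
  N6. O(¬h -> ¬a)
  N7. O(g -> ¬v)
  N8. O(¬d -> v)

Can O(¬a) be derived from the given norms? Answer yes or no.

Premise 4, F(p), is equivalent to O(¬p).
Premise 2 is O(¬p -> ¬d); since O(¬p), deontic closure gives O(¬d).
From O(¬d) and premise 8, O(¬d -> v), we obtain O(v).
Premise 7, O(g -> ¬v), contraposes to O(v -> ¬g); with O(v) we get O(¬g).
The contrapositive of premise 1 (O(h -> g)) is O(¬g -> ¬h), and O(¬g) is already established, so O(¬h).
Premise 6 is O(¬h -> ¬a); since O(¬h), deontic closure gives O(¬a).
Premises 3, 5 do not contribute to this derivation.
So O(¬a) follows.

Yes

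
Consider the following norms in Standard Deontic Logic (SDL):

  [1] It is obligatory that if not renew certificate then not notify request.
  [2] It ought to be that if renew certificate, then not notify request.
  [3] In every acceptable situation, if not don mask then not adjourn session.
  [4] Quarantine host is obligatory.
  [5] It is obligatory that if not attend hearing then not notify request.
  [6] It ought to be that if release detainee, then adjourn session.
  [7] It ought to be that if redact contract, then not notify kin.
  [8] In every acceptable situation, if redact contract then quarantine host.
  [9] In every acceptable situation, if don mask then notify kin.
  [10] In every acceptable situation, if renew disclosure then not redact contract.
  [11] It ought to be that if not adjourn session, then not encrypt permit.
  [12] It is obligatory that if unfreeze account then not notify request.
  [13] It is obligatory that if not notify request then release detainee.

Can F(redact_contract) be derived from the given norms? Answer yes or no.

Yes

Premises 2 and 1 cover both cases: O(renew_certificate → ¬notify_request) and O(¬renew_certificate → ¬notify_request). Since renew_certificate ∨ ¬renew_certificate is a tautology, O(¬notify_request) follows.
Premise 13 is O(¬notify_request → release_detainee); since O(¬notify_request), deontic closure gives O(release_detainee).
Applying K to premise 6 (O(release_detainee → adjourn_session)) and O(release_detainee) yields O(adjourn_session).
Premise 3 is O(¬don_mask → ¬adjourn_session); contrapositively O(adjourn_session → don_mask). Since O(adjourn_session) holds, K gives O(don_mask).
With premise 9, O(don_mask → notify_kin), the K-axiom yields O(notify_kin).
Premise 7 is O(redact_contract → ¬notify_kin); contrapositively O(notify_kin → ¬redact_contract). Since O(notify_kin) holds, K gives O(¬redact_contract).
Premises 4, 5, 8, 10, 11, 12 do not contribute to this derivation.
So O(¬redact_contract) holds, i.e. F(redact_contract). The claim follows.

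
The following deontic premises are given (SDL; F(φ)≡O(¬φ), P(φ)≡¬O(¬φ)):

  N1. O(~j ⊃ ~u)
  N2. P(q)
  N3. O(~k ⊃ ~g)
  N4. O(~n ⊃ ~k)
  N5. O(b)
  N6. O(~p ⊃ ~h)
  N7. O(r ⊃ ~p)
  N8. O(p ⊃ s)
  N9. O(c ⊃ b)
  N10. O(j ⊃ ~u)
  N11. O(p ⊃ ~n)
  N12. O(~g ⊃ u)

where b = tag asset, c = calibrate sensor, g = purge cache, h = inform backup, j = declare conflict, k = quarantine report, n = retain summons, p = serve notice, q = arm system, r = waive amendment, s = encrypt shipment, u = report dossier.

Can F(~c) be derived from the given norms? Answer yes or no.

No

Premise 9 is O(c ⊃ b); even if O(b) held, inferring O(c) would be affirming the consequent — invalid.
No other premise forces O(c). An ideal world satisfying every premise can still have ~c true, so F(~c) is not derivable.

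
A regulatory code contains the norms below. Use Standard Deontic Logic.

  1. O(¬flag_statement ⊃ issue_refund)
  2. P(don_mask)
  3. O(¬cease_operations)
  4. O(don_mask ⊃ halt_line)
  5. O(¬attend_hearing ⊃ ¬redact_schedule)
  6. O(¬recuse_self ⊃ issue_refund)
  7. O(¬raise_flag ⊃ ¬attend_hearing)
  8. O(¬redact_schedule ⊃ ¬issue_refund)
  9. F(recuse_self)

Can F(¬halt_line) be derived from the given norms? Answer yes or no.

Premise 4 is O(don_mask ⊃ halt_line), but O(don_mask) is not derivable from the premises (the permission P(don_mask) asserts only ¬O(¬don_mask), not O(don_mask)), so it does not yield O(halt_line).
No other premise forces O(halt_line). An ideal world satisfying every premise can still have ¬halt_line true, so F(¬halt_line) is not derivable.

No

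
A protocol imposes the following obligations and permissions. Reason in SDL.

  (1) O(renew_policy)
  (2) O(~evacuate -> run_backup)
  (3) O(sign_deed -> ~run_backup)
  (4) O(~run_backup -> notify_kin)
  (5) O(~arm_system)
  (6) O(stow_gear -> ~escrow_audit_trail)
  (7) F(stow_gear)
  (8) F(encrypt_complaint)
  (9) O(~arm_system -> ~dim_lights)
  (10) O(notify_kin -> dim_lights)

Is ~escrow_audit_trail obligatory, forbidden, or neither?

Premise 6 is O(stow_gear -> ~escrow_audit_trail), but O(stow_gear) is not derivable from the premises, so it does not yield O(~escrow_audit_trail).
No premise or chain of K-axiom applications forces O(~escrow_audit_trail), and none forces O(escrow_audit_trail). So ~escrow_audit_trail is neither obligatory nor forbidden under these norms.

Neither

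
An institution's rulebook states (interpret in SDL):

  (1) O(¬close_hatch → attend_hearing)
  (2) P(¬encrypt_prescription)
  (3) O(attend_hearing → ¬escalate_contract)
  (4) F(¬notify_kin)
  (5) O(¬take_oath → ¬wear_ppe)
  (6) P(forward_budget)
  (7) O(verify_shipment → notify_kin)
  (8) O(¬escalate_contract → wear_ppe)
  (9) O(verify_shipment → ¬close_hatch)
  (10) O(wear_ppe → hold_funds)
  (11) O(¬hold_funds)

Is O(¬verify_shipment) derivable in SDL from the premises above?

Yes

From premise 11 we have O(¬hold_funds).
Premise 10 is O(wear_ppe → hold_funds); contrapositively O(¬hold_funds → ¬wear_ppe). Since O(¬hold_funds) holds, K gives O(¬wear_ppe).
Premise 8, O(¬escalate_contract → wear_ppe), contraposes to O(¬wear_ppe → escalate_contract); with O(¬wear_ppe) we get O(escalate_contract).
The contrapositive of premise 3 (O(attend_hearing → ¬escalate_contract)) is O(escalate_contract → ¬attend_hearing), and O(escalate_contract) is already established, so O(¬attend_hearing).
Premise 1, O(¬close_hatch → attend_hearing), contraposes to O(¬attend_hearing → close_hatch); with O(¬attend_hearing) we get O(close_hatch).
Premise 9, O(verify_shipment → ¬close_hatch), contraposes to O(close_hatch → ¬verify_shipment); with O(close_hatch) we get O(¬verify_shipment).
Premises 2, 4, 5, 6, 7 do not contribute to this derivation.
So O(¬verify_shipment) follows.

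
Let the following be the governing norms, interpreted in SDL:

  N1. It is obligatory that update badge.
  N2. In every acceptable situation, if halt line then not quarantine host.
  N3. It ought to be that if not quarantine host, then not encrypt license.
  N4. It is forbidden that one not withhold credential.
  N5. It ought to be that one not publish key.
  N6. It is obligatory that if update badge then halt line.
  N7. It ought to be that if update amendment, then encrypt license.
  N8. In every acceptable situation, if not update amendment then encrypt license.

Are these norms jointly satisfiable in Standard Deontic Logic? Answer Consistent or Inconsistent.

By case analysis on ¬update_amendment: premise 8 gives O(¬update_amendment → encrypt_license) and premise 7 gives O(update_amendment → encrypt_license), so O(encrypt_license) either way.
Premise 3, O(¬quarantine_host → ¬encrypt_license), contraposes to O(encrypt_license → quarantine_host); with O(encrypt_license) we get O(quarantine_host).
The contrapositive of premise 2 (O(halt_line → ¬quarantine_host)) is O(quarantine_host → ¬halt_line), and O(quarantine_host) is already established, so O(¬halt_line).
The contrapositive of premise 6 (O(update_badge → halt_line)) is O(¬halt_line → ¬update_badge), and O(¬halt_line) is already established, so O(¬update_badge).
But premise 1 directly asserts O(update_badge).
We now have both O(¬update_badge) and O(update_badge) — update_badge is simultaneously obligatory and forbidden, violating the D-axiom.

Inconsistent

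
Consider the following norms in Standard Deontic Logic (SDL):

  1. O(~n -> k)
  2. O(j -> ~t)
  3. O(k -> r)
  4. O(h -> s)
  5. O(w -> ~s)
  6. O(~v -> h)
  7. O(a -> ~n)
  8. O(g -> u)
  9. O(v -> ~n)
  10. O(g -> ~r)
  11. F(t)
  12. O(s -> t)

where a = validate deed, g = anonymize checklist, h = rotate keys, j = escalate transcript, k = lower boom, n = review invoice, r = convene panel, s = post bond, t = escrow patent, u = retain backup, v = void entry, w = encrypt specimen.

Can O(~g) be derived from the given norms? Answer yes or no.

Yes

F(t) at premise 11 means O(~t).
Premise 12, O(s -> t), contraposes to O(~t -> ~s); with O(~t) we get O(~s).
Premise 4, O(h -> s), contraposes to O(~s -> ~h); with O(~s) we get O(~h).
Premise 6, O(~v -> h), contraposes to O(~h -> v); with O(~h) we get O(v).
Applying K to premise 9 (O(v -> ~n)) and O(v) yields O(~n).
Applying K to premise 1 (O(~n -> k)) and O(~n) yields O(k).
With premise 3, O(k -> r), the K-axiom yields O(r).
The contrapositive of premise 10 (O(g -> ~r)) is O(r -> ~g), and O(r) is already established, so O(~g).
Premises 2, 5, 7, 8 do not contribute to this derivation.
So O(~g) follows.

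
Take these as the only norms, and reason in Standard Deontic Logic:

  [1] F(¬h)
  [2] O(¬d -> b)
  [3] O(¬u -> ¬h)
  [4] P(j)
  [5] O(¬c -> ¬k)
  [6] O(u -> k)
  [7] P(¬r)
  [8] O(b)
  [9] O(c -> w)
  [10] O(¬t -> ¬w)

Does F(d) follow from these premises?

Premise 2 is O(¬d -> b); even if O(b) held, inferring O(¬d) would be affirming the consequent — invalid.
No other premise forces O(¬d). An ideal world satisfying every premise can still have d true, so F(d) is not derivable.

No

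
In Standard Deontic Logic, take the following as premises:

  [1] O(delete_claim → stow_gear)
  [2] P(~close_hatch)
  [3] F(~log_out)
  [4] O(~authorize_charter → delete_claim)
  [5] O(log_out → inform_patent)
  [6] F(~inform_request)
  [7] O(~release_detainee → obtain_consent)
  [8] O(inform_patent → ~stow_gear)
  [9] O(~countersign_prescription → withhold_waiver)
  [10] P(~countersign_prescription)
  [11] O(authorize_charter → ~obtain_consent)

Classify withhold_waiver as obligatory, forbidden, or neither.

Neither

Premise 9 is O(~countersign_prescription → withhold_waiver), but O(~countersign_prescription) is not derivable from the premises (the permission P(~countersign_prescription) asserts only ~O(countersign_prescription), not O(~countersign_prescription)), so it does not yield O(withhold_waiver).
No premise or chain of K-axiom applications forces O(withhold_waiver), and none forces O(~withhold_waiver). So withhold_waiver is neither obligatory nor forbidden under these norms.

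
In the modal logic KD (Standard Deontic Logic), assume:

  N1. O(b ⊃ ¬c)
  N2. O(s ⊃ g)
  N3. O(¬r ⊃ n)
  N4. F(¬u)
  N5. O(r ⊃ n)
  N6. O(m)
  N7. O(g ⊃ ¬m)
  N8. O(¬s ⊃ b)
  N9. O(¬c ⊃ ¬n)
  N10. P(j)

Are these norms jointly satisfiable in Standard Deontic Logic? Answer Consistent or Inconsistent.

By case analysis on r: premise 5 gives O(r ⊃ n) and premise 3 gives O(¬r ⊃ n), so O(n) either way.
Premise 9, O(¬c ⊃ ¬n), contraposes to O(n ⊃ c); with O(n) we get O(c).
Premise 1, O(b ⊃ ¬c), contraposes to O(c ⊃ ¬b); with O(c) we get O(¬b).
Premise 8 is O(¬s ⊃ b); contrapositively O(¬b ⊃ s). Since O(¬b) holds, K gives O(s).
Premise 2 is O(s ⊃ g); since O(s), deontic closure gives O(g).
Applying K to premise 7 (O(g ⊃ ¬m)) and O(g) yields O(¬m).
Yet premise 6 states O(m).
We now have both O(¬m) and O(m) — m is simultaneously obligatory and forbidden, violating the D-axiom.

Inconsistent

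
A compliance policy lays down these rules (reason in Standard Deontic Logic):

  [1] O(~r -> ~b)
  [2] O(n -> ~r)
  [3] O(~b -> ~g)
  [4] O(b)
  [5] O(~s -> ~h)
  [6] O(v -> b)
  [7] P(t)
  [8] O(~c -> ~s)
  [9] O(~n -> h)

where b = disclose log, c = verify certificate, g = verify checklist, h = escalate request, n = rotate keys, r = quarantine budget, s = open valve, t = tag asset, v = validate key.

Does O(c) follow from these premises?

Premise 4 states O(b) outright.
Premise 1, O(~r -> ~b), contraposes to O(b -> r); with O(b) we get O(r).
Premise 2, O(n -> ~r), contraposes to O(r -> ~n); with O(r) we get O(~n).
With premise 9, O(~n -> h), the K-axiom yields O(h).
The contrapositive of premise 5 (O(~s -> ~h)) is O(h -> s), and O(h) is already established, so O(s).
The contrapositive of premise 8 (O(~c -> ~s)) is O(s -> c), and O(s) is already established, so O(c).
Premises 3, 6, 7 do not contribute to this derivation.
So O(c) follows.

Yes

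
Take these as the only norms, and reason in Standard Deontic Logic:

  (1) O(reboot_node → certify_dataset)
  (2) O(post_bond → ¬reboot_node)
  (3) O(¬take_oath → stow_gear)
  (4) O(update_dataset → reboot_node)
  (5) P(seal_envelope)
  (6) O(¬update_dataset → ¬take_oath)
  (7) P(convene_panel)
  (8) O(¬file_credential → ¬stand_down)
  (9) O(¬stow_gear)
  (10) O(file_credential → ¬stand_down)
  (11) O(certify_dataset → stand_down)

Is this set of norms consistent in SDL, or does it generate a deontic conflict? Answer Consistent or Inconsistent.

Inconsistent

By case analysis on ¬file_credential: premise 8 gives O(¬file_credential → ¬stand_down) and premise 10 gives O(file_credential → ¬stand_down), so O(¬stand_down) either way.
Premise 11, O(certify_dataset → stand_down), contraposes to O(¬stand_down → ¬certify_dataset); with O(¬stand_down) we get O(¬certify_dataset).
Premise 1 is O(reboot_node → certify_dataset); contrapositively O(¬certify_dataset → ¬reboot_node). Since O(¬certify_dataset) holds, K gives O(¬reboot_node).
Premise 4 is O(update_dataset → reboot_node); contrapositively O(¬reboot_node → ¬update_dataset). Since O(¬reboot_node) holds, K gives O(¬update_dataset).
Premise 6 is O(¬update_dataset → ¬take_oath); since O(¬update_dataset), deontic closure gives O(¬take_oath).
From O(¬take_oath) and premise 3, O(¬take_oath → stow_gear), we obtain O(stow_gear).
But premise 9 directly asserts O(¬stow_gear).
We now have both O(stow_gear) and O(¬stow_gear) — stow_gear is simultaneously obligatory and forbidden, violating the D-axiom.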